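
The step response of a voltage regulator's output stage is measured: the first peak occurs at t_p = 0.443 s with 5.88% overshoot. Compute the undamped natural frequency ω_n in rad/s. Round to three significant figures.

The overshoot fixes ζ = −ln(OS)/√(π²+ln²(OS)) = 0.670.
From t_p = π/ω_d, ω_d = π/0.443 = 7.09 rad/s, so ω_n = ω_d/√(1−ζ²) = 9.55 rad/s.

ω_n ≈ 9.55 rad/s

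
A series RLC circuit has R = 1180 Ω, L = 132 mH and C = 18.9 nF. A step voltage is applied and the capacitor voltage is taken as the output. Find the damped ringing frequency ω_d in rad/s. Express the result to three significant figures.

ω_d ≈ 19500 rad/s

For a series RLC circuit (capacitor voltage as output), ω_n = 1/√(LC) = 1/√(132 mH · 18.9 nF) = 20000 rad/s.
ζ = (R/2)·√(C/L) = (1180/2)·√(18.9 nF/132 mH) = 0.223.
ω_d = ω_n√(1−ζ²) = 19500 rad/s.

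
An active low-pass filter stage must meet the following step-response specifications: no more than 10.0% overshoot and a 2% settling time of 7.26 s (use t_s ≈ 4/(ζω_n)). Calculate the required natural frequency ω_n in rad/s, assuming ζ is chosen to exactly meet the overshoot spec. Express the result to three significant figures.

Inverting the overshoot relation: ζ = |ln 0.100|/√(π² + ln²0.100) = 0.591.
Then ω_n = 4/(ζ t_s) = 4/(0.591 × 7.26) = 0.932 rad/s.

ω_n ≈ 0.932 rad/s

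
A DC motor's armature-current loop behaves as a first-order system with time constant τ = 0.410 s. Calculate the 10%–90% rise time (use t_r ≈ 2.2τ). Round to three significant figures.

t_r ≈ 2.2τ = 0.902 s.

t_r ≈ 0.902 s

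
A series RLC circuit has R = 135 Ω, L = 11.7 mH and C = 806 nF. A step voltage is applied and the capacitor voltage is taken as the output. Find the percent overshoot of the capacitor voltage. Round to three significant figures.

%OS ≈ 11.9%

For a series RLC circuit (capacitor voltage as output), ω_n = 1/√(LC) = 1/√(11.7 mH · 806 nF) = 10300 rad/s.
ζ = (R/2)·√(C/L) = (135/2)·√(806 nF/11.7 mH) = 0.560.
%OS = 100 e^{−πζ/√(1−ζ²)} with ζ = 0.560 gives 11.9%.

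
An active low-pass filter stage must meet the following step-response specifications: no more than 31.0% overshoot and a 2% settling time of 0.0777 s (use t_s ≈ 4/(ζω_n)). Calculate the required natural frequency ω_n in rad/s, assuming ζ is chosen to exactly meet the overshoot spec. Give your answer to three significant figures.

ζ = −ln(OS)/√(π² + (ln OS)²). With OS = 0.310, ln OS = −1.171 and ζ = 1.171/3.353 = 0.349.
Then ω_n = 4/(ζ t_s) = 4/(0.349 × 0.0777) = 147 rad/s.

ω_n ≈ 147 rad/s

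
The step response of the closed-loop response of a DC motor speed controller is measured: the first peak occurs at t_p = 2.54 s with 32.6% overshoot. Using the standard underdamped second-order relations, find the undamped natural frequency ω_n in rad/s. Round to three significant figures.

The overshoot fixes ζ = −ln(OS)/√(π²+ln²(OS)) = 0.336.
From t_p = π/ω_d, ω_d = π/2.54 = 1.24 rad/s, so ω_n = ω_d/√(1−ζ²) = 1.31 rad/s.

ω_n ≈ 1.31 rad/s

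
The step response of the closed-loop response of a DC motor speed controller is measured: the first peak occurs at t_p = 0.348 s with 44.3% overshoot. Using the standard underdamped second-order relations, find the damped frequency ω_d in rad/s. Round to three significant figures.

t_p = π/ω_d, so ω_d = π/0.348 = 9.03 rad/s.

ω_d ≈ 9.03 rad/s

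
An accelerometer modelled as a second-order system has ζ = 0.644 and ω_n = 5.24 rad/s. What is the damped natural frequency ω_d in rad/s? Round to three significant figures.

ω_d = ω_n√(1−ζ²) = 5.24·√0.585 = 4.01 rad/s.

ω_d ≈ 4.01 rad/s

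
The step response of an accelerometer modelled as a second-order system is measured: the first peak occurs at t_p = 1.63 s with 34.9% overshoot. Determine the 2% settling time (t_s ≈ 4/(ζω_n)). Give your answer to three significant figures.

t_s ≈ 6.19 s

The overshoot fixes ζ = −ln(OS)/√(π²+ln²(OS)) = 0.318.
From t_p = π/ω_d, ω_d = π/1.63 = 1.93 rad/s, so ω_n = ω_d/√(1−ζ²) = 2.03 rad/s.
t_s ≈ 4/(ζω_n) = 4/(0.318·2.03) = 6.19 s.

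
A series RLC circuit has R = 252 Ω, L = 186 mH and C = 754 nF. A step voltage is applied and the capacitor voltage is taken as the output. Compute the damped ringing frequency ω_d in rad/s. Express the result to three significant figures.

For a series RLC circuit (capacitor voltage as output), ω_n = 1/√(LC) = 1/√(186 mH · 754 nF) = 2670 rad/s.
ζ = (R/2)·√(C/L) = (252/2)·√(754 nF/186 mH) = 0.254.
ω_d = ω_n√(1−ζ²) = 2580 rad/s.

ω_d ≈ 2580 rad/s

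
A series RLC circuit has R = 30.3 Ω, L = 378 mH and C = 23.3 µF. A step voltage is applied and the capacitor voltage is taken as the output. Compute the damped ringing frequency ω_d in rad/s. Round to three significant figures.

ω_d ≈ 335 rad/s

For a series RLC circuit (capacitor voltage as output), ω_n = 1/√(LC) = 1/√(378 mH · 23.3 µF) = 337 rad/s.
ζ = (R/2)·√(C/L) = (30.3/2)·√(23.3 µF/378 mH) = 0.119.
ω_d = 337·√(1 − 0.119²) = 335 rad/s.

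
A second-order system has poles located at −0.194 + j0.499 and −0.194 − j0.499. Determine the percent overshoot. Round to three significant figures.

%OS ≈ 29.5%

The poles are at −σ ± jω_d with σ = 0.194 and ω_d = 0.499, so ω_n = √(σ²+ω_d²) = 0.535 rad/s and ζ = σ/ω_n = 0.362.
%OS = 100 e^{−πζ/√(1−ζ²)} with ζ = 0.362 gives 29.5%.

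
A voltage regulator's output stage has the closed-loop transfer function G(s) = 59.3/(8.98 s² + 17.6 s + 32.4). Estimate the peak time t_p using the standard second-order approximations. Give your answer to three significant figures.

Dividing through by 8.98: denominator becomes s² + 1.960 s + 3.608.
So ω_n = √3.608 = 1.90 rad/s and ζ = 1.960/(2·1.90) = 0.516.
ω_d = ω_n√(1−ζ²) = 1.63 rad/s. t_p = π/ω_d = 1.93 s.

t_p ≈ 1.93 s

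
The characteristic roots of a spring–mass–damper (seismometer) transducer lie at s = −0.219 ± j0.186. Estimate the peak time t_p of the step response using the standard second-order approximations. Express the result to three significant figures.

t_p = π/ω_d with ω_d = 0.186 (the imaginary part), so t_p = 16.9 s.

t_p ≈ 16.9 s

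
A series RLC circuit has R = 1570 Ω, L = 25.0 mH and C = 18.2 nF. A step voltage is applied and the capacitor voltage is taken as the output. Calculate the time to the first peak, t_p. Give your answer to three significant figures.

t_p ≈ 0.0000902 s

For a series RLC circuit (capacitor voltage as output), ω_n = 1/√(LC) = 1/√(25.0 mH · 18.2 nF) = 46900 rad/s.
ζ = (R/2)·√(C/L) = (1570/2)·√(18.2 nF/25.0 mH) = 0.670.
The damped frequency ω_d = ω_n√(1−ζ²) = 34800 rad/s. t_p = π/ω_d = 0.0000902 s.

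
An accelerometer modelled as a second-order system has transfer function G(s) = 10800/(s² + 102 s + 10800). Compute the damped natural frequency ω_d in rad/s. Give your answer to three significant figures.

Matching coefficients with s² + 2ζω_n s + ω_n² gives ω_n² = 10800 ⇒ ω_n = 104 rad/s, and ζ = 102/(2ω_n) = 0.491.
The damped frequency ω_d = ω_n√(1−ζ²) = 90.5 rad/s.

ω_d ≈ 90.5 rad/s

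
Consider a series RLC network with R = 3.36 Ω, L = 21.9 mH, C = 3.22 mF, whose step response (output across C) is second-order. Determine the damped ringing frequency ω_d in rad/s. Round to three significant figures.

For a series RLC circuit (capacitor voltage as output), ω_n = 1/√(LC) = 1/√(21.9 mH · 3.22 mF) = 119 rad/s.
ζ = (R/2)·√(C/L) = (3.36/2)·√(3.22 mF/21.9 mH) = 0.644.
ω_d = 119·√(1 − 0.644²) = 91.1 rad/s.

ω_d ≈ 91.1 rad/s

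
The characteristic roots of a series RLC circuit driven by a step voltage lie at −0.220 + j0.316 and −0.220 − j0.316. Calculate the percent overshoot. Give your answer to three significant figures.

With σ = 0.220, ω_d = 0.316: ω_n = √(σ²+ω_d²) = 0.385 rad/s, ζ = σ/ω_n = 0.571.
Overshoot: exp(−π·0.571/√(1−0.571²)) = 0.112, i.e. 11.2%.

%OS ≈ 11.2%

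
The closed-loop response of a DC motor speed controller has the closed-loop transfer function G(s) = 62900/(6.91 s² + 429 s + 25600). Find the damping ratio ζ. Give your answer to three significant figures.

Dividing through by 6.91: denominator becomes s² + 62.08 s + 3705.
So ω_n = √3705 = 60.9 rad/s and ζ = 62.08/(2·60.9) = 0.510.

ζ ≈ 0.510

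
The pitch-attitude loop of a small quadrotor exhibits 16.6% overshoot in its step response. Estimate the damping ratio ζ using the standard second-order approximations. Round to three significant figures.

ζ ≈ 0.496

ζ = −ln(OS)/√(π² + (ln OS)²). With OS = 0.166, ln OS = −1.796 and ζ = 1.796/3.619 = 0.496.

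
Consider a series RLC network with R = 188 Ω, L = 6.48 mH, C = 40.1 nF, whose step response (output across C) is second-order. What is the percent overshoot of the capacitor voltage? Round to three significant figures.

%OS ≈ 47.0%

For a series RLC circuit (capacitor voltage as output), ω_n = 1/√(LC) = 1/√(6.48 mH · 40.1 nF) = 62000 rad/s.
ζ = (R/2)·√(C/L) = (188/2)·√(40.1 nF/6.48 mH) = 0.234.
%OS = 100 e^{−πζ/√(1−ζ²)} with ζ = 0.234 gives 47.0%.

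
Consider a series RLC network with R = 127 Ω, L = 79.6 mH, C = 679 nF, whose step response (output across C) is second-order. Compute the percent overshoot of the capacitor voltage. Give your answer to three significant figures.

For a series RLC circuit (capacitor voltage as output), ω_n = 1/√(LC) = 1/√(79.6 mH · 679 nF) = 4300 rad/s.
ζ = (R/2)·√(C/L) = (127/2)·√(679 nF/79.6 mH) = 0.185.
%OS = 100·exp(−πζ/√(1−ζ²)) = 55.3%.

%OS ≈ 55.3%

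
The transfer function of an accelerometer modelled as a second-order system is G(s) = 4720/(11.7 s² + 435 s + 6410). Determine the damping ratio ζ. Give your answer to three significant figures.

ζ ≈ 0.794

Dividing through by 11.7: denominator becomes s² + 37.18 s + 547.9.
So ω_n = √547.9 = 23.4 rad/s and ζ = 37.18/(2·23.4) = 0.794.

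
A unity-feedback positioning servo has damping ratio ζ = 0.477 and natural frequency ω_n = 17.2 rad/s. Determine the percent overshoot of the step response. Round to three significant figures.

%OS ≈ 18.2%

For an underdamped second-order system, %OS = 100·exp(−πζ/√(1−ζ²)).
πζ/√(1−ζ²) = π·0.477/√(1−0.228) = 1.705, so %OS = 100·e^(−1.705) = 18.2%.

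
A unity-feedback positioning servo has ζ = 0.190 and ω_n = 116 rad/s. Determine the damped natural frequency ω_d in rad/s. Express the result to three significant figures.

ω_d = ω_n√(1−ζ²) = 116·√0.964 = 114 rad/s.

ω_d ≈ 114 rad/s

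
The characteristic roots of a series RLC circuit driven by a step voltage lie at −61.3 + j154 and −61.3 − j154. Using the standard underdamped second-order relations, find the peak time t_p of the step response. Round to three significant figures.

t_p ≈ 0.0204 s

t_p = π/ω_d with ω_d = 154 (the imaginary part), so t_p = 0.0204 s.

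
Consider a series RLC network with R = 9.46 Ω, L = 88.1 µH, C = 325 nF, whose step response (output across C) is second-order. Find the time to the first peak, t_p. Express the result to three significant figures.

For a series RLC circuit (capacitor voltage as output), ω_n = 1/√(LC) = 1/√(88.1 µH · 325 nF) = 187000 rad/s.
ζ = (R/2)·√(C/L) = (9.46/2)·√(325 nF/88.1 µH) = 0.287.
The damped frequency ω_d = ω_n√(1−ζ²) = 179000 rad/s. t_p = π/ω_d = 0.0000176 s.

t_p ≈ 0.0000176 s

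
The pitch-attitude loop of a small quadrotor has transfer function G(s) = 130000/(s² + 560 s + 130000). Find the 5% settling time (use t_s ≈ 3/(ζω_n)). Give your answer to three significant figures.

Matching coefficients with s² + 2ζω_n s + ω_n² gives ω_n² = 130000 ⇒ ω_n = 361 rad/s, and ζ = 560/(2ω_n) = 0.777.
t_s ≈ 3/(ζω_n) = 3/(0.777·361) = 0.0107 s.

t_s ≈ 0.0107 s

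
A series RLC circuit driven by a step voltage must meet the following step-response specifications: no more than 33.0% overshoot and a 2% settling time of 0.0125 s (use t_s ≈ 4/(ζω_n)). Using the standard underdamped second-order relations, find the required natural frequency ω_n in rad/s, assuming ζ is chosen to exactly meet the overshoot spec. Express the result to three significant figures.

Inverting the overshoot relation: ζ = |ln 0.330|/√(π² + ln²0.330) = 0.333.
Then ω_n = 4/(ζ t_s) = 4/(0.333 × 0.0125) = 962 rad/s.

ω_n ≈ 962 rad/s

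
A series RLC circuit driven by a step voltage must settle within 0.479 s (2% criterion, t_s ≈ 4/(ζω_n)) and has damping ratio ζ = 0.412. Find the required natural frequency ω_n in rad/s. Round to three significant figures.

ω_n ≈ 20.3 rad/s

Rearranging t_s ≈ 4/(ζω_n) gives ω_n = 4/(ζ·t_s) = 4/(0.412 × 0.479) = 20.3 rad/s.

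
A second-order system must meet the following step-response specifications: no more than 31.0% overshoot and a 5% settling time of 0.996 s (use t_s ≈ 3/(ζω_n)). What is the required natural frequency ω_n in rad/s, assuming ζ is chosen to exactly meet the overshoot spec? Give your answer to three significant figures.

ω_n ≈ 8.62 rad/s

ζ = −ln(OS)/√(π² + (ln OS)²). With OS = 0.310, ln OS = −1.171 and ζ = 1.171/3.353 = 0.349.
From t_s ≈ 3/(ζω_n): ω_n = 3/(ζ·t_s) = 3/(0.349·0.996) = 8.62 rad/s.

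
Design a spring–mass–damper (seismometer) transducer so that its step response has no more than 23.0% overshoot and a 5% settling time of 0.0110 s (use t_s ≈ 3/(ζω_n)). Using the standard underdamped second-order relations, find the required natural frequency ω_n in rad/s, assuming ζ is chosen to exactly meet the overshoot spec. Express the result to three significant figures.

Inverting the overshoot relation: ζ = |ln 0.230|/√(π² + ln²0.230) = 0.424.
Then ω_n = 3/(ζ t_s) = 3/(0.424 × 0.0110) = 644 rad/s.

ω_n ≈ 644 rad/s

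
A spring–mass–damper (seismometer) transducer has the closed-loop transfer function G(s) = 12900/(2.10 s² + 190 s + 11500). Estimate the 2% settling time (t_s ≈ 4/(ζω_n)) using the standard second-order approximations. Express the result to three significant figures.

Dividing through by 2.10: denominator becomes s² + 90.48 s + 5476.
So ω_n = √5476 = 74.0 rad/s and ζ = 90.48/(2·74.0) = 0.611.
t_s ≈ 4/(ζω_n) = 0.0884 s.

t_s ≈ 0.0884 s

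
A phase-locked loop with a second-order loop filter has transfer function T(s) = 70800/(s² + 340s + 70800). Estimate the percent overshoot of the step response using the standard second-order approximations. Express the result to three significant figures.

Matching coefficients with s² + 2ζω_n s + ω_n² gives ω_n² = 70800 ⇒ ω_n = 266 rad/s, and ζ = 340/(2ω_n) = 0.639.
%OS = 100·exp(−πζ/√(1−ζ²)) = 7.36%.

%OS ≈ 7.36%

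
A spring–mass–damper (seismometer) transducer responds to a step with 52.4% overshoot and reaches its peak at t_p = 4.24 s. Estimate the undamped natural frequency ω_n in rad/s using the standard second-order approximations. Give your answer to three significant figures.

From the overshoot, ζ = −ln(OS)/√(π²+ln²(OS)) = 0.201.
From t_p = π/ω_d, ω_d = π/4.24 = 0.741 rad/s, so ω_n = ω_d/√(1−ζ²) = 0.756 rad/s.

ω_n ≈ 0.756 rad/s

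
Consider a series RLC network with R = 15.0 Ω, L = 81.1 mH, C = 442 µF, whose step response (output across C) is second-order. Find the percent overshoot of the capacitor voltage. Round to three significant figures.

For a series RLC circuit (capacitor voltage as output), ω_n = 1/√(LC) = 1/√(81.1 mH · 442 µF) = 167 rad/s.
ζ = (R/2)·√(C/L) = (15.0/2)·√(442 µF/81.1 mH) = 0.554.
%OS = 100·exp(−πζ/√(1−ζ²)) = 12.4%.

%OS ≈ 12.4%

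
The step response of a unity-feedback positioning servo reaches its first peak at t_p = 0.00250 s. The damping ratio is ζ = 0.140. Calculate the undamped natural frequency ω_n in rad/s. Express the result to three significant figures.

Peak time t_p = π/ω_d, so ω_d = π/t_p = π/0.00250 = 1260 rad/s.
ω_n = ω_d/√(1−ζ²) = 1260/√0.980 = 1270 rad/s.

ω_n ≈ 1270 rad/s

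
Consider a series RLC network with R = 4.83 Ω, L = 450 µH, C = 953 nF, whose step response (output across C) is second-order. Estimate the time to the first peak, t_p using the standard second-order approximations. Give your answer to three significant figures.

t_p ≈ 0.0000655 s

For a series RLC circuit (capacitor voltage as output), ω_n = 1/√(LC) = 1/√(450 µH · 953 nF) = 48300 rad/s.
ζ = (R/2)·√(C/L) = (4.83/2)·√(953 nF/450 µH) = 0.111.
The damped frequency ω_d = ω_n√(1−ζ²) = 48000 rad/s. t_p = π/ω_d = 0.0000655 s.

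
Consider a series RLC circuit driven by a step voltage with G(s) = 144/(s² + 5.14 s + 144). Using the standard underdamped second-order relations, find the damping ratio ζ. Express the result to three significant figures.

ζ ≈ 0.214

Matching coefficients with s² + 2ζω_n s + ω_n² gives ω_n² = 144 ⇒ ω_n = 12.0 rad/s, and ζ = 5.14/(2ω_n) = 0.214.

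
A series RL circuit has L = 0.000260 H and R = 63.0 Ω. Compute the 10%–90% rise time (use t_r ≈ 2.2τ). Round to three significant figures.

t_r ≈ 0.00000908 s

τ = L/R = 0.000260/63.0 = 0.00000413 s.
t_r ≈ 2.2τ = 0.00000908 s.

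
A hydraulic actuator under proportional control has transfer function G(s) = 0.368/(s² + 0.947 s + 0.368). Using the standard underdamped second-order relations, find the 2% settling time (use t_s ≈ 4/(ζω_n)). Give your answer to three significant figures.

Comparing the denominator to s² + 2ζω_n s + ω_n²: ω_n = √0.368 = 0.607 rad/s, and 2ζω_n = 0.947 so ζ = 0.947/(2·0.607) = 0.781.
t_s ≈ 4/(ζω_n) = 4/(0.781·0.607) = 8.45 s.

t_s ≈ 8.45 s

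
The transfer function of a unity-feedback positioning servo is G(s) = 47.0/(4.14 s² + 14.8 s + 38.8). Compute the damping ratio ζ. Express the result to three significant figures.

Dividing through by 4.14: denominator becomes s² + 3.575 s + 9.372.
So ω_n = √9.372 = 3.06 rad/s and ζ = 3.575/(2·3.06) = 0.584.

ζ ≈ 0.584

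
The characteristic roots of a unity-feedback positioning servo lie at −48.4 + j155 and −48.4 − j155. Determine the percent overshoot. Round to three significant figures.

|pole| = ω_n = √(48.4² + 155²) = 162 rad/s; ζ = cos θ = σ/ω_n = 0.298.
%OS = 100·exp(−πζ/√(1−ζ²)) = 37.5%.

%OS ≈ 37.5%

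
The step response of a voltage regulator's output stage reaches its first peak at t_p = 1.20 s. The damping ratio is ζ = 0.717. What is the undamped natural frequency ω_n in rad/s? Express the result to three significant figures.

ω_n ≈ 3.76 rad/s

Peak time t_p = π/ω_d, so ω_d = π/t_p = π/1.20 = 2.62 rad/s.
ω_n = ω_d/√(1−ζ²) = 2.62/√0.486 = 3.76 rad/s.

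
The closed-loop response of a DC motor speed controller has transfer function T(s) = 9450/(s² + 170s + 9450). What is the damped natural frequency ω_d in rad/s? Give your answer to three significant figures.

Matching coefficients with s² + 2ζω_n s + ω_n² gives ω_n² = 9450 ⇒ ω_n = 97.2 rad/s, and ζ = 170/(2ω_n) = 0.874.
ω_d = 97.2·√(1 − 0.874²) = 47.2 rad/s.

ω_d ≈ 47.2 rad/s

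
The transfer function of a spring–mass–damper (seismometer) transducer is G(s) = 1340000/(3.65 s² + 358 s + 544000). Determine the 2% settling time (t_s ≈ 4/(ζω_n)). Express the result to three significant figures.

t_s ≈ 0.0816 s

Dividing through by 3.65: denominator becomes s² + 98.08 s + 149000.
So ω_n = √149000 = 386 rad/s and ζ = 98.08/(2·386) = 0.127.
t_s ≈ 4/(ζω_n) = 0.0816 s.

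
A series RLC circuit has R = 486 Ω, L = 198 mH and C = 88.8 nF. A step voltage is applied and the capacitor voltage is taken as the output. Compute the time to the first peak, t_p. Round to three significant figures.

t_p ≈ 0.000422 s

For a series RLC circuit (capacitor voltage as output), ω_n = 1/√(LC) = 1/√(198 mH · 88.8 nF) = 7540 rad/s.
ζ = (R/2)·√(C/L) = (486/2)·√(88.8 nF/198 mH) = 0.163.
The damped frequency ω_d = ω_n√(1−ζ²) = 7440 rad/s. t_p = π/ω_d = 0.000422 s.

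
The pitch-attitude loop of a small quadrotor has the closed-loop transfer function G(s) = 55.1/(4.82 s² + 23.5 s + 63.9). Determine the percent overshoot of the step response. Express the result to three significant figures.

Dividing through by 4.82: denominator becomes s² + 4.876 s + 13.26.
So ω_n = √13.26 = 3.64 rad/s and ζ = 4.876/(2·3.64) = 0.670.
%OS = 100·exp(−πζ/√(1−ζ²)) = 5.89%.

%OS ≈ 5.89%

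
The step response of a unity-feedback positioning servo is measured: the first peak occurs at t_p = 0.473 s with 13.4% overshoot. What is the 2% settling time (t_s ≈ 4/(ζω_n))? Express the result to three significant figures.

t_s ≈ 0.941 s

ζ from %OS: ζ = |ln 0.134|/√(π²+ln²0.134) = 0.539.
From t_p = π/ω_d, ω_d = π/0.473 = 6.64 rad/s, so ω_n = ω_d/√(1−ζ²) = 7.88 rad/s.
t_s ≈ 4/(ζω_n) = 4/(0.539·7.88) = 0.941 s.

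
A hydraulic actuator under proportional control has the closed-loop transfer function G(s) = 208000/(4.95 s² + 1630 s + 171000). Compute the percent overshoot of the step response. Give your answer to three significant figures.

Dividing through by 4.95: denominator becomes s² + 329.3 s + 34550.
So ω_n = √34550 = 186 rad/s and ζ = 329.3/(2·186) = 0.886.
%OS = 100·exp(−πζ/√(1−ζ²)) = 0.248%.

%OS ≈ 0.248%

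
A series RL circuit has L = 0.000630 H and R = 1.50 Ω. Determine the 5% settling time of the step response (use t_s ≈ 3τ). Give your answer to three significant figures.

τ = L/R = 0.000630/1.50 = 0.000420 s.
t_s ≈ 3τ = 0.00126 s.

t_s ≈ 0.00126 s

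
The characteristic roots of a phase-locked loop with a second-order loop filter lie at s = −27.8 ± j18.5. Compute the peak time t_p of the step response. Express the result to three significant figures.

t_p = π/ω_d with ω_d = 18.5 (the imaginary part), so t_p = 0.170 s.

t_p ≈ 0.170 s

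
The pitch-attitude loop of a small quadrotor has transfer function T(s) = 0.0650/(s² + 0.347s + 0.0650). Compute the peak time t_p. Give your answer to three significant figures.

t_p ≈ 16.8 s

Comparing the denominator to s² + 2ζω_n s + ω_n²: ω_n = √0.0650 = 0.255 rad/s, and 2ζω_n = 0.347 so ζ = 0.347/(2·0.255) = 0.681.
ω_d = ω_n√(1−ζ²) = 0.187 rad/s. Then t_p = π/ω_d = 16.8 s.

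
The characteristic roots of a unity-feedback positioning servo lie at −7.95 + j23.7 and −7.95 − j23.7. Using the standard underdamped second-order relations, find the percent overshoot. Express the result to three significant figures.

|pole| = ω_n = √(7.95² + 23.7²) = 25.0 rad/s; ζ = cos θ = σ/ω_n = 0.318.
%OS = 100·exp(−πζ/√(1−ζ²)) = 34.9%.

%OS ≈ 34.9%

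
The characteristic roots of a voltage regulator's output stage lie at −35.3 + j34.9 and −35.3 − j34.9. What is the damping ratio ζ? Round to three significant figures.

ζ ≈ 0.711

With σ = 35.3, ω_d = 34.9: ω_n = √(σ²+ω_d²) = 49.6 rad/s, ζ = σ/ω_n = 0.711.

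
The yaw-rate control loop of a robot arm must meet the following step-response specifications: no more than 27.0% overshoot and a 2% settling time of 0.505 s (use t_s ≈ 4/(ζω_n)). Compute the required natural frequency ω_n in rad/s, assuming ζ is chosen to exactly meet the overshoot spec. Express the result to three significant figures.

ω_n ≈ 20.6 rad/s

ζ = −ln(OS)/√(π² + (ln OS)²). With OS = 0.270, ln OS = −1.309 and ζ = 1.309/3.404 = 0.385.
Then ω_n = 4/(ζ t_s) = 4/(0.385 × 0.505) = 20.6 rad/s.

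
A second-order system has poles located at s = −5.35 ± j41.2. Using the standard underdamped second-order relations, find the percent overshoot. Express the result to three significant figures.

With σ = 5.35, ω_d = 41.2: ω_n = √(σ²+ω_d²) = 41.5 rad/s, ζ = σ/ω_n = 0.129.
Overshoot: exp(−π·0.129/√(1−0.129²)) = 0.665, i.e. 66.5%.

%OS ≈ 66.5%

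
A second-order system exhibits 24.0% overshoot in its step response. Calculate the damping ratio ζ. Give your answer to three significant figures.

ζ ≈ 0.414

ζ = −ln(OS)/√(π² + (ln OS)²). With OS = 0.240, ln OS = −1.427 and ζ = 1.427/3.451 = 0.414.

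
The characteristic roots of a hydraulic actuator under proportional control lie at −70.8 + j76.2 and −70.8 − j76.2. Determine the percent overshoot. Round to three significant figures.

%OS ≈ 5.40%

The poles are at −σ ± jω_d with σ = 70.8 and ω_d = 76.2, so ω_n = √(σ²+ω_d²) = 104 rad/s and ζ = σ/ω_n = 0.681.
%OS = 100 e^{−πζ/√(1−ζ²)} with ζ = 0.681 gives 5.40%.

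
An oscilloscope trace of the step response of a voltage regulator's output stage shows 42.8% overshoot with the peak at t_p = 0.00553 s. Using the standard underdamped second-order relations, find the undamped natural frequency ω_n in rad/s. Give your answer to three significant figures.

ω_n ≈ 588 rad/s

The overshoot fixes ζ = −ln(OS)/√(π²+ln²(OS)) = 0.261.
t_p = π/ω_d ⇒ ω_d = 568 rad/s; then ω_n = ω_d/√(1−ζ²) = 588 rad/s.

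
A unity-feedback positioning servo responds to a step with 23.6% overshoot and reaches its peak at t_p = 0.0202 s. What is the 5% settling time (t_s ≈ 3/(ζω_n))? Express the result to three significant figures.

From the overshoot, ζ = −ln(OS)/√(π²+ln²(OS)) = 0.418.
From t_p = π/ω_d, ω_d = π/0.0202 = 156 rad/s, so ω_n = ω_d/√(1−ζ²) = 171 rad/s.
t_s ≈ 3/(ζω_n) = 3/(0.418·171) = 0.0420 s.

t_s ≈ 0.0420 s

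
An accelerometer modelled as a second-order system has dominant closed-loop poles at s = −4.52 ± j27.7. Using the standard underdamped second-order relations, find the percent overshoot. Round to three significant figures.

%OS ≈ 59.9%

With σ = 4.52, ω_d = 27.7: ω_n = √(σ²+ω_d²) = 28.1 rad/s, ζ = σ/ω_n = 0.161.
Overshoot: exp(−π·0.161/√(1−0.161²)) = 0.599, i.e. 59.9%.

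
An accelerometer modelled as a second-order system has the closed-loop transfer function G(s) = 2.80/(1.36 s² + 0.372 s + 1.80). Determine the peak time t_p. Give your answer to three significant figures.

t_p ≈ 2.75 s

Dividing through by 1.36: denominator becomes s² + 0.2735 s + 1.324.
So ω_n = √1.324 = 1.15 rad/s and ζ = 0.2735/(2·1.15) = 0.119.
ω_d = ω_n√(1−ζ²) = 1.14 rad/s. t_p = π/ω_d = 2.75 s.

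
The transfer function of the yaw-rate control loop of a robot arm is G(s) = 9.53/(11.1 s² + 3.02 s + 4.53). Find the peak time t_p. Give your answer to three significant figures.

Dividing through by 11.1: denominator becomes s² + 0.2721 s + 0.4081.
So ω_n = √0.4081 = 0.639 rad/s and ζ = 0.2721/(2·0.639) = 0.213.
The damped frequency ω_d = ω_n√(1−ζ²) = 0.624 rad/s. t_p = π/ω_d = 5.03 s.

t_p ≈ 5.03 s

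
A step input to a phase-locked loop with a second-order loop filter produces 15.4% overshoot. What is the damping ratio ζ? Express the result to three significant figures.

ζ ≈ 0.512

Inverting the overshoot relation: ζ = |ln 0.154|/√(π² + ln²0.154) = 0.512.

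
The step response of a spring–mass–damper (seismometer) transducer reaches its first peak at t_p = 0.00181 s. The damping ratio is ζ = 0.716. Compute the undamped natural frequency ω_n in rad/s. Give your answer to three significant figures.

Peak time t_p = π/ω_d, so ω_d = π/t_p = π/0.00181 = 1740 rad/s.
ω_n = ω_d/√(1−ζ²) = 1740/√0.487 = 2490 rad/s.

ω_n ≈ 2490 rad/s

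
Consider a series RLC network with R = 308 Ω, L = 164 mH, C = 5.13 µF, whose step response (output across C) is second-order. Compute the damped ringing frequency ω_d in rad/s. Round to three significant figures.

ω_d ≈ 554 rad/s

For a series RLC circuit (capacitor voltage as output), ω_n = 1/√(LC) = 1/√(164 mH · 5.13 µF) = 1090 rad/s.
ζ = (R/2)·√(C/L) = (308/2)·√(5.13 µF/164 mH) = 0.861.
ω_d = 1090·√(1 − 0.861²) = 554 rad/s.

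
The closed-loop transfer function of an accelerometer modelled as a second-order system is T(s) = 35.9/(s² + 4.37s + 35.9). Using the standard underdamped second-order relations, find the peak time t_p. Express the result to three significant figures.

Matching coefficients with s² + 2ζω_n s + ω_n² gives ω_n² = 35.9 ⇒ ω_n = 5.99 rad/s, and ζ = 4.37/(2ω_n) = 0.365.
ω_d = ω_n√(1−ζ²) = 5.58 rad/s. Then t_p = π/ω_d = 0.563 s.

t_p ≈ 0.563 s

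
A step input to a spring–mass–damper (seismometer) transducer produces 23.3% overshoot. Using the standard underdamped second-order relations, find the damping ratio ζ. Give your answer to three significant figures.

ζ ≈ 0.421

ζ = −ln(OS)/√(π² + (ln OS)²). With OS = 0.233, ln OS = −1.457 and ζ = 1.457/3.463 = 0.421.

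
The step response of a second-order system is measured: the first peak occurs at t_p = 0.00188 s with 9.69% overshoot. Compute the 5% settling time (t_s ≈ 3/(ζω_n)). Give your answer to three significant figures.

t_s ≈ 0.00242 s

ζ from %OS: ζ = |ln 0.0969|/√(π²+ln²0.0969) = 0.596.
From t_p = π/ω_d, ω_d = π/0.00188 = 1670 rad/s, so ω_n = ω_d/√(1−ζ²) = 2080 rad/s.
t_s ≈ 3/(ζω_n) = 3/(0.596·2080) = 0.00242 s.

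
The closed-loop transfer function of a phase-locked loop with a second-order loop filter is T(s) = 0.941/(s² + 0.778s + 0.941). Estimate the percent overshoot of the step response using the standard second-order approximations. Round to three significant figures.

%OS ≈ 25.3%

ω_n = √0.941 = 0.970 rad/s; ζ = 0.778/(2·0.970) = 0.401.
%OS = 100 e^{−πζ/√(1−ζ²)} with ζ = 0.401 gives 25.3%.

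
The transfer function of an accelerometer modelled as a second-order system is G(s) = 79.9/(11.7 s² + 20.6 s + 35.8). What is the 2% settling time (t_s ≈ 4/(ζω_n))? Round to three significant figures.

Dividing through by 11.7: denominator becomes s² + 1.761 s + 3.060.
So ω_n = √3.060 = 1.75 rad/s and ζ = 1.761/(2·1.75) = 0.503.
t_s ≈ 4/(ζω_n) = 4.54 s.

t_s ≈ 4.54 s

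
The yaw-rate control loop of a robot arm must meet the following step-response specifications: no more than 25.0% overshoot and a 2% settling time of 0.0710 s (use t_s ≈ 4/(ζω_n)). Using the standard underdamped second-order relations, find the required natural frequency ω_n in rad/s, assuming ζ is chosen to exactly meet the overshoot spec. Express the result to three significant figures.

ω_n ≈ 140 rad/s

Inverting the overshoot relation: ζ = |ln 0.250|/√(π² + ln²0.250) = 0.404.
From t_s ≈ 4/(ζω_n): ω_n = 4/(ζ·t_s) = 4/(0.404·0.0710) = 140 rad/s.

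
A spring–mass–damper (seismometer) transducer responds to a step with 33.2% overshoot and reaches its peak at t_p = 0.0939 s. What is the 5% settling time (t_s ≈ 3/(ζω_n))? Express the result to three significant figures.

The overshoot fixes ζ = −ln(OS)/√(π²+ln²(OS)) = 0.331.
t_p = π/ω_d ⇒ ω_d = 33.5 rad/s; then ω_n = ω_d/√(1−ζ²) = 35.5 rad/s.
t_s ≈ 3/(ζω_n) = 3/(0.331·35.5) = 0.255 s.

t_s ≈ 0.255 s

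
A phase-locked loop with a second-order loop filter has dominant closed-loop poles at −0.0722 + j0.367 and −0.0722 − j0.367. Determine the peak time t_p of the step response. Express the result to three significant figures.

t_p ≈ 8.56 s

t_p = π/ω_d with ω_d = 0.367 (the imaginary part), so t_p = 8.56 s.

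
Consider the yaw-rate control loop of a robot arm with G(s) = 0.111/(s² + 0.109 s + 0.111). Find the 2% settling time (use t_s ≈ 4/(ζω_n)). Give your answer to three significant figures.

ω_n = √0.111 = 0.333 rad/s; ζ = 0.109/(2·0.333) = 0.164.
t_s ≈ 4/(ζω_n) = 4/(0.164·0.333) = 73.4 s.

t_s ≈ 73.4 s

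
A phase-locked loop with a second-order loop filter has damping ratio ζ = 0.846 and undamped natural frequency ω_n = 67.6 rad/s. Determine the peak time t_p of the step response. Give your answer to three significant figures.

t_p ≈ 0.0872 s

The damped frequency is ω_d = ω_n√(1−ζ²) = 67.6·√(1−0.716) = 36.0 rad/s.
Peak time t_p = π/ω_d = π/36.0 = 0.0872 s.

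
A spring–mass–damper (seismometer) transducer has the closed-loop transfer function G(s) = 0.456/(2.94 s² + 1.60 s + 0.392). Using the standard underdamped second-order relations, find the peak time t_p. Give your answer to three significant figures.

Dividing through by 2.94: denominator becomes s² + 0.5442 s + 0.1333.
So ω_n = √0.1333 = 0.365 rad/s and ζ = 0.5442/(2·0.365) = 0.745.
The damped frequency ω_d = ω_n√(1−ζ²) = 0.243 rad/s. t_p = π/ω_d = 12.9 s.

t_p ≈ 12.9 s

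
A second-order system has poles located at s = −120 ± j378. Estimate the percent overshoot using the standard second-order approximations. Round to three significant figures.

With σ = 120, ω_d = 378: ω_n = √(σ²+ω_d²) = 397 rad/s, ζ = σ/ω_n = 0.303.
Overshoot: exp(−π·0.303/√(1−0.303²)) = 0.369, i.e. 36.9%.

%OS ≈ 36.9%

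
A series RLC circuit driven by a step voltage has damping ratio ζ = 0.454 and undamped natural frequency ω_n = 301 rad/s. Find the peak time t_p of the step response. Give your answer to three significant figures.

The damped frequency is ω_d = ω_n√(1−ζ²) = 301·√(1−0.206) = 268 rad/s.
Peak time t_p = π/ω_d = π/268 = 0.0117 s.

t_p ≈ 0.0117 s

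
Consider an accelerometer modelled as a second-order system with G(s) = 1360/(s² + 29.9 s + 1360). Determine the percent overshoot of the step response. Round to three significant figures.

%OS ≈ 24.8%

ω_n = √1360 = 36.9 rad/s; ζ = 29.9/(2·36.9) = 0.405.
%OS = 100·exp(−πζ/√(1−ζ²)) = 24.8%.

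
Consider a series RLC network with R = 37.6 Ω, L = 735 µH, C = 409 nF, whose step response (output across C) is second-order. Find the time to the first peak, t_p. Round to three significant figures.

t_p ≈ 0.0000608 s

For a series RLC circuit (capacitor voltage as output), ω_n = 1/√(LC) = 1/√(735 µH · 409 nF) = 57700 rad/s.
ζ = (R/2)·√(C/L) = (37.6/2)·√(409 nF/735 µH) = 0.443.
ω_d = 57700·√(1 − 0.443²) = 51700 rad/s. t_p = π/ω_d = 0.0000608 s.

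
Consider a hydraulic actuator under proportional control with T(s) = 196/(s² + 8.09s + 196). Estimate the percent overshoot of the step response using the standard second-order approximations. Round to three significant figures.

%OS ≈ 38.7%

Matching coefficients with s² + 2ζω_n s + ω_n² gives ω_n² = 196 ⇒ ω_n = 14.0 rad/s, and ζ = 8.09/(2ω_n) = 0.289.
Overshoot: exp(−π·0.289/√(1−0.289²)) = 0.387, i.e. 38.7%.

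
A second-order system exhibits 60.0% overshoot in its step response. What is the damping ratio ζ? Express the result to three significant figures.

ζ ≈ 0.160

Inverting the overshoot relation: ζ = |ln 0.600|/√(π² + ln²0.600) = 0.160.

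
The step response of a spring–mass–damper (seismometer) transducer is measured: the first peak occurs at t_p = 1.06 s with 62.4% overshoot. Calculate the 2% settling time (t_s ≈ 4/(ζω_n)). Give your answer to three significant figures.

t_s ≈ 8.99 s

From the overshoot, ζ = −ln(OS)/√(π²+ln²(OS)) = 0.148.
t_p = π/ω_d ⇒ ω_d = 2.96 rad/s; then ω_n = ω_d/√(1−ζ²) = 3.00 rad/s.
t_s ≈ 4/(ζω_n) = 4/(0.148·3.00) = 8.99 s.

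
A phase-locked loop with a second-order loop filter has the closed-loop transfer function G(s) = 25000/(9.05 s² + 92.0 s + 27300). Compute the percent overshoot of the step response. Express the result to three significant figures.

%OS ≈ 74.7%

Dividing through by 9.05: denominator becomes s² + 10.17 s + 3017.
So ω_n = √3017 = 54.9 rad/s and ζ = 10.17/(2·54.9) = 0.0925.
Overshoot: exp(−π·0.0925/√(1−0.0925²)) = 0.747, i.e. 74.7%.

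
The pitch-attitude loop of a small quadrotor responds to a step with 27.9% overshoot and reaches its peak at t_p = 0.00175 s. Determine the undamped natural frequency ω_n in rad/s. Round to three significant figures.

ω_n ≈ 1940 rad/s

ζ from %OS: ζ = |ln 0.279|/√(π²+ln²0.279) = 0.376.
From t_p = π/ω_d, ω_d = π/0.00175 = 1800 rad/s, so ω_n = ω_d/√(1−ζ²) = 1940 rad/s.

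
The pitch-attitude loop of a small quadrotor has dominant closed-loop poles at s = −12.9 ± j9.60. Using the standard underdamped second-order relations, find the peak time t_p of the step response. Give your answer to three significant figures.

t_p = π/ω_d with ω_d = 9.60 (the imaginary part), so t_p = 0.327 s.

t_p ≈ 0.327 s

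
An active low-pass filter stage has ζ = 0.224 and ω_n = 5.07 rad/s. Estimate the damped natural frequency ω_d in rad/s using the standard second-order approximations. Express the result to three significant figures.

ω_d = ω_n√(1−ζ²) = 5.07·√0.950 = 4.94 rad/s.

ω_d ≈ 4.94 rad/s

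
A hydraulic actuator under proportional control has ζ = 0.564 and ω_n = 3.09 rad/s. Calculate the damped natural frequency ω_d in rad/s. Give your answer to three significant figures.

ω_d ≈ 2.55 rad/s

ω_d = ω_n√(1−ζ²) = 3.09·√0.682 = 2.55 rad/s.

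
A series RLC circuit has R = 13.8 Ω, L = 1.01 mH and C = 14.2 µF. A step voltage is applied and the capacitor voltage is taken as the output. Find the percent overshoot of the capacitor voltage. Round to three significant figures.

For a series RLC circuit (capacitor voltage as output), ω_n = 1/√(LC) = 1/√(1.01 mH · 14.2 µF) = 8350 rad/s.
ζ = (R/2)·√(C/L) = (13.8/2)·√(14.2 µF/1.01 mH) = 0.818.
Overshoot: exp(−π·0.818/√(1−0.818²)) = 0.0114, i.e. 1.14%.

%OS ≈ 1.14%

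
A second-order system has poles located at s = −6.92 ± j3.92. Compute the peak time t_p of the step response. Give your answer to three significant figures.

t_p ≈ 0.801 s

t_p = π/ω_d with ω_d = 3.92 (the imaginary part), so t_p = 0.801 s.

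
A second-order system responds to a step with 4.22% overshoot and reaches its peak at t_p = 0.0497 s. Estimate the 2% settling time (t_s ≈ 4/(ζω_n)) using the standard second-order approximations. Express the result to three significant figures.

From the overshoot, ζ = −ln(OS)/√(π²+ln²(OS)) = 0.710.
t_p = π/ω_d ⇒ ω_d = 63.2 rad/s; then ω_n = ω_d/√(1−ζ²) = 89.7 rad/s.
t_s ≈ 4/(ζω_n) = 4/(0.710·89.7) = 0.0628 s.

t_s ≈ 0.0628 s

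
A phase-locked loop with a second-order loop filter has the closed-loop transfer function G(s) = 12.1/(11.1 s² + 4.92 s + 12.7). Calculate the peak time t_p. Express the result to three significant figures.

Dividing through by 11.1: denominator becomes s² + 0.4432 s + 1.144.
So ω_n = √1.144 = 1.07 rad/s and ζ = 0.4432/(2·1.07) = 0.207.
ω_d = 1.07·√(1 − 0.207²) = 1.05 rad/s. t_p = π/ω_d = 3.00 s.

t_p ≈ 3.00 s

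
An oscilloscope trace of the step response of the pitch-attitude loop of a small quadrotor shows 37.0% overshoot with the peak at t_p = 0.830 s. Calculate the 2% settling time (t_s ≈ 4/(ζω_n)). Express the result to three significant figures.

From the overshoot, ζ = −ln(OS)/√(π²+ln²(OS)) = 0.302.
t_p = π/ω_d ⇒ ω_d = 3.79 rad/s; then ω_n = ω_d/√(1−ζ²) = 3.97 rad/s.
t_s ≈ 4/(ζω_n) = 4/(0.302·3.97) = 3.34 s.

t_s ≈ 3.34 s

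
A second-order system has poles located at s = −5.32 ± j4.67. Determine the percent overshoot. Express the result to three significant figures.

With σ = 5.32, ω_d = 4.67: ω_n = √(σ²+ω_d²) = 7.08 rad/s, ζ = σ/ω_n = 0.752.
%OS = 100 e^{−πζ/√(1−ζ²)} with ζ = 0.752 gives 2.79%.

%OS ≈ 2.79%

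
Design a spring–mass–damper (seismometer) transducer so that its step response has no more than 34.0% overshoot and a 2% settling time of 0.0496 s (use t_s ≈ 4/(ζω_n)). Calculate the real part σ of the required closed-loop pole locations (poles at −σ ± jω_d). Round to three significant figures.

σ ≈ 80.6

The settling-time spec alone fixes σ = ζω_n = 4/t_s = 4/0.0496 = 80.6.
(Overshoot then fixes ζ = 0.325 and hence ω_d = σ·√(1−ζ²)/ζ = 235 rad/s.)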